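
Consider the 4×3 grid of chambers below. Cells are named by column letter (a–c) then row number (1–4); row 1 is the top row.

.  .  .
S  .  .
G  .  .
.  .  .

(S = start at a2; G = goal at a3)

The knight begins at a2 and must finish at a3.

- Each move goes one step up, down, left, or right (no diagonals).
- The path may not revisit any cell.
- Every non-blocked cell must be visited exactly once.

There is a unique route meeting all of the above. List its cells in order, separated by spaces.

a2 a1 b1 c1 c2 b2 b3 c3 c4 b4 a4 a3

Need to visit all 12 open cells exactly once, starting at a2 and ending at a3.
Route from a2: up 1 to a1, right 2 to c1, down 1 to c2, left 1 to b2, down 1 to b3, right 1 to c3, down 1 to c4, left 2 to a4, up 1 to a3 — 11 moves in all.
Check: all 12 open cells covered.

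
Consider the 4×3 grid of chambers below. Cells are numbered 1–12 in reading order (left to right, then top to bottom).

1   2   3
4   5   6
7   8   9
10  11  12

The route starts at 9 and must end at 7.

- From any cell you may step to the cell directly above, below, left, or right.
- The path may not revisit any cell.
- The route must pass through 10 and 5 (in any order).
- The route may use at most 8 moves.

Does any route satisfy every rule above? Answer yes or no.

One route that works: 9 → 6 → 5 → 8 → 11 → 10 → 7.

yes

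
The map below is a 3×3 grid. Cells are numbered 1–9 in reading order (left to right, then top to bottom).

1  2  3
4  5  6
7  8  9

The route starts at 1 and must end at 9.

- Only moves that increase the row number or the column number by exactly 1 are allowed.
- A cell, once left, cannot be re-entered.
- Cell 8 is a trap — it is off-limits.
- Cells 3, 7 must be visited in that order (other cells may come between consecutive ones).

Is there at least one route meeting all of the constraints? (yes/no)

7 lies to the left of 3, so going from 3 to 7 would need a leftward move — but moves only go right/down, so 3 cannot be visited before 7.

no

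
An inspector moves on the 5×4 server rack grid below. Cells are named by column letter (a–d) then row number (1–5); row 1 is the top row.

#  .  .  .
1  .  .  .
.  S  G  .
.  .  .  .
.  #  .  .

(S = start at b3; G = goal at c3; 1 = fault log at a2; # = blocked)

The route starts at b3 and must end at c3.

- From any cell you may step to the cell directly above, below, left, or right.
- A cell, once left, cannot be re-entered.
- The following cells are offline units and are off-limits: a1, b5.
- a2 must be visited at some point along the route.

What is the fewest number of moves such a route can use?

Any route passes through a2 somewhere between b3 and c3. Summing Manhattan distances along the two legs (b3 → a2 → c3) gives a lower bound of 2 + 3 = 5 moves.
A route of 5 moves achieves this: b3 → a3 → a2 → b2 → c2 → c3.
Since 5 matches the lower bound, it is optimal.

5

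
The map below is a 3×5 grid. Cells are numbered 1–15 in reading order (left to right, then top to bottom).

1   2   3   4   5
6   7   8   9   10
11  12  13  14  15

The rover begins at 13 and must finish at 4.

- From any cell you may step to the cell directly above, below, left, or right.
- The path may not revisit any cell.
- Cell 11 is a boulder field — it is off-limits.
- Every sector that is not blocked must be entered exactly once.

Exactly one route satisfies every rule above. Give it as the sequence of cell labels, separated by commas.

Need to visit all 14 open cells exactly once, starting at 13 and ending at 4.
Cell 12 has only two open neighbours (7 and 13), so the path must pass straight through it: one of those is the cell it's entered from and the other is where it exits.
Route from 13: left to 12, up to 7, left to 6, up to 1, 2× right (reaching 3), down to 8, right to 9, down to 14, right to 15, 2× up (reaching 5), left to 4 — 13 moves in all.
Check: all 14 open cells covered.

13, 12, 7, 6, 1, 2, 3, 8, 9, 14, 15, 10, 5, 4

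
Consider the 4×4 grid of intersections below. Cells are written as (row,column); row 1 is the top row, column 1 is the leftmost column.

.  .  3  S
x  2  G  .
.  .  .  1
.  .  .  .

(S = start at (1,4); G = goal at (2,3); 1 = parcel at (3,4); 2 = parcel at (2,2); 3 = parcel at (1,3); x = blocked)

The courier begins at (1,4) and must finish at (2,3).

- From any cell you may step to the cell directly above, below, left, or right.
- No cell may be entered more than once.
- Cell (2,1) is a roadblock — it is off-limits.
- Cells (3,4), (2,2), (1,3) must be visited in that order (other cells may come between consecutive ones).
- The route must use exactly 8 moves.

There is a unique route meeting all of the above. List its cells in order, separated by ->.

The waypoints must appear in the order (3,4), (2,2), (1,3), with no cell reused.
Route from (1,4): 2× down (reaching (3,4)), 2× left (reaching (3,2)), 2× up (reaching (1,2)), right to (1,3), down to (2,3) — 8 moves in all.
Check: order respected (1 at step 2, 2 at step 5, 3 at step 7); 8 moves as required.

(1,4) -> (2,4) -> (3,4) -> (3,3) -> (3,2) -> (2,2) -> (1,2) -> (1,3) -> (2,3)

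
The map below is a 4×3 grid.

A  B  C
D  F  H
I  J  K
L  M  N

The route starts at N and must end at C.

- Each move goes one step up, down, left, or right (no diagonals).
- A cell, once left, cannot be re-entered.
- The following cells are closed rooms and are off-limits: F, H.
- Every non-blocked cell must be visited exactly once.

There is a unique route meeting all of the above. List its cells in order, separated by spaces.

Need to visit all 10 open cells exactly once, starting at N and ending at C.
Route from N: up 1 to K, left 1 to J, down 1 to M, left 1 to L, up 3 to A, right 2 to C — 9 moves in all.
Check: all 10 open cells covered.

N K J M L I D A B C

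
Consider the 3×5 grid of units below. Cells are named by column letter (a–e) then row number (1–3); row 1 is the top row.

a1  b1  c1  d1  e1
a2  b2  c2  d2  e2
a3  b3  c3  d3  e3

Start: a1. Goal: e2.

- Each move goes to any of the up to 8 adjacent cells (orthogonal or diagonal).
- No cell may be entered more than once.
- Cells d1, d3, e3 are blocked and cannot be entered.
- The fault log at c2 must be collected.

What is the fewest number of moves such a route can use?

Any route passes through c2 somewhere between a1 and e2. Summing Chebyshev distances along the two legs (a1 → c2 → e2) gives a lower bound of 2 + 2 = 4 moves.
A route of 4 moves achieves this: a1 → b1 → c2 → d2 → e2.
Since 4 matches the lower bound, it is optimal.

4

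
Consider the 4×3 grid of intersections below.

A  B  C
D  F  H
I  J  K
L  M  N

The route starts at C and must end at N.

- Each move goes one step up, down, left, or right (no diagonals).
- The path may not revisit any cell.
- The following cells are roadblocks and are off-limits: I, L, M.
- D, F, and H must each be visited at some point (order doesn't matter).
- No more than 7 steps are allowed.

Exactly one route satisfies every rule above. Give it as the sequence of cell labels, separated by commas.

The 7-move cap with required stops at D, F, H leaves no slack for detours.
Route from C: left 2 to A, down 1 to D, right 2 to H, down 2 to N — 7 moves in all.
Check: all required cells visited; 7 ≤ 7 moves.

C, B, A, D, F, H, K, N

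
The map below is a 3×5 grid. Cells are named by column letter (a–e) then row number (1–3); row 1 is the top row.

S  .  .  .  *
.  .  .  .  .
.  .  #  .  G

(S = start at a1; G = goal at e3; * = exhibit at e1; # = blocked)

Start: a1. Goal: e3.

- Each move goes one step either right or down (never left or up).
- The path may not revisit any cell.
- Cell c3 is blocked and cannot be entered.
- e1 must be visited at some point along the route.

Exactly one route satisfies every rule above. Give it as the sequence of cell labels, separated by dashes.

Moves only go right or down, so the column and row indices never decrease.
Route from a1: right 4 to e1, down 2 to e3 — 6 moves in all.
Check: all required cells visited.

a1 - b1 - c1 - d1 - e1 - e2 - e3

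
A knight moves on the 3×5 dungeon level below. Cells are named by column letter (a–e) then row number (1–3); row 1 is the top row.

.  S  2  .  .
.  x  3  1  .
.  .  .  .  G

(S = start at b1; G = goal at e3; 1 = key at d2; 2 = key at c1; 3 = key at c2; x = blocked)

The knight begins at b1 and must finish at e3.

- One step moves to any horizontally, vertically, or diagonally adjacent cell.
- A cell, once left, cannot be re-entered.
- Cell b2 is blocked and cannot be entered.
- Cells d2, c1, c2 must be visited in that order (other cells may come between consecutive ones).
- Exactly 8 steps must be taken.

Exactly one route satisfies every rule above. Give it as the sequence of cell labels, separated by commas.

b1, a2, b3, c3, d2, c1, c2, d3, e3

The waypoints must appear in the order d2, c1, c2, with no cell reused.
Route from b1: down-left to a2, down-right to b3, right to c3, up-right to d2, up-left to c1, down to c2, down-right to d3, right to e3 — 8 moves in all.
Check: order respected (1 at step 4, 2 at step 5, 3 at step 6); 8 moves as required.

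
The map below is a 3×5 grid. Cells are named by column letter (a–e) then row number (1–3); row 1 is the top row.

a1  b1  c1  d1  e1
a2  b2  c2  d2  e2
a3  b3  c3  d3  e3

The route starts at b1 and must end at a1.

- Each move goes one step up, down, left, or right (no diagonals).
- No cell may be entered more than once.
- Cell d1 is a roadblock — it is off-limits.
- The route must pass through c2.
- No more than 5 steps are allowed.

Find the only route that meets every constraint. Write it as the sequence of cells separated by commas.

The budget equals the shortest possible length, so every move has to be on a shortest route through the required cells.
Route from b1: right to c1, down to c2, 2× left (reaching a2), up to a1 — 5 moves in all.
Check: all required cells visited; 5 ≤ 5 moves.

b1, c1, c2, b2, a2, a1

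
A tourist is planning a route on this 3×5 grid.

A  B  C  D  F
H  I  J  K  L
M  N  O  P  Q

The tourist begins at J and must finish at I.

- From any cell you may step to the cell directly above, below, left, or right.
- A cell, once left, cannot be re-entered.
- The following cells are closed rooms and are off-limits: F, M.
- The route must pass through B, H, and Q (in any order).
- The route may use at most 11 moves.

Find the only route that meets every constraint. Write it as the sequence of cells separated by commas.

The budget equals the shortest possible length, so every move has to be on a shortest route through the required cells.
Route from J: down 1 to O, right 2 to Q, up 1 to L, left 1 to K, up 1 to D, left 3 to A, down 1 to H, right 1 to I — 11 moves in all.
Check: all required cells visited; 11 ≤ 11 moves.

J, O, P, Q, L, K, D, C, B, A, H, I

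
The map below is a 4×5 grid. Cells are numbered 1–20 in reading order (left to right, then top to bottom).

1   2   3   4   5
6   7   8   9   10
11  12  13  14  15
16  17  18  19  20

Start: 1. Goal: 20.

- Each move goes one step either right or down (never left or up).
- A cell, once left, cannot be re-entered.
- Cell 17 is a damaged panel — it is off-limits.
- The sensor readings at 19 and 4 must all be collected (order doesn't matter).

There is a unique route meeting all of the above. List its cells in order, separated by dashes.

Moves only go right or down, so the column and row indices never decrease.
Route from 1: 3× right (reaching 4), 3× down (reaching 19), right to 20 — 7 moves in all.
Check: all required cells visited.

1 - 2 - 3 - 4 - 9 - 14 - 19 - 20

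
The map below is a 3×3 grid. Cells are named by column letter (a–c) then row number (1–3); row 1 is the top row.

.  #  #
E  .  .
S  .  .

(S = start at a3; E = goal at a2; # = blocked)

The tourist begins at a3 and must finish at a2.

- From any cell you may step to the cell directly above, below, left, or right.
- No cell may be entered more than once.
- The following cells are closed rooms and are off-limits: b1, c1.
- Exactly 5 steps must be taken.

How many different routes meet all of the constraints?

1

Need simple routes of exactly 5 moves from a3 to a2 (Manhattan distance 1, so 2 moves are spent on a detour and 2 undoing it).
Enumerating: a3 b3 c3 c2 b2 a2.
That gives 1 route.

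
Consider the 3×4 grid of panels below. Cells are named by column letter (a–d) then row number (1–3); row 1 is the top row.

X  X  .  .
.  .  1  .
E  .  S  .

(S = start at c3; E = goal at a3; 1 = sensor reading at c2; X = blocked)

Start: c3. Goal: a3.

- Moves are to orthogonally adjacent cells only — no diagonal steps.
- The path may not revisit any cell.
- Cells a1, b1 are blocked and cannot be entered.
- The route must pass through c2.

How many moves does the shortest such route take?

Any route passes through c2 somewhere between c3 and a3. Summing Manhattan distances along the two legs (c3 → c2 → a3) gives a lower bound of 1 + 3 = 4 moves.
A route of 4 moves achieves this: c3 → c2 → b2 → b3 → a3.
Since 4 matches the lower bound, it is optimal.

4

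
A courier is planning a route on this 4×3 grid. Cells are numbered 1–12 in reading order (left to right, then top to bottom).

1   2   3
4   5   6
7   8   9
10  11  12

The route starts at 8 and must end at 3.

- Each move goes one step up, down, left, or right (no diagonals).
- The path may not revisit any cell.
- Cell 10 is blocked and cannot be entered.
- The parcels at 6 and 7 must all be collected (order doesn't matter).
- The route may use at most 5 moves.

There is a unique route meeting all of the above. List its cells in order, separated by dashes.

8 - 7 - 4 - 5 - 6 - 3

Any route must reach 6 and 7 and still end at 3 within 5 moves, so the order of the required stops is forced.
Route from 8: left 1 to 7, up 1 to 4, right 2 to 6, up 1 to 3 — 5 moves in all.
Check: all required cells visited; 5 ≤ 5 moves.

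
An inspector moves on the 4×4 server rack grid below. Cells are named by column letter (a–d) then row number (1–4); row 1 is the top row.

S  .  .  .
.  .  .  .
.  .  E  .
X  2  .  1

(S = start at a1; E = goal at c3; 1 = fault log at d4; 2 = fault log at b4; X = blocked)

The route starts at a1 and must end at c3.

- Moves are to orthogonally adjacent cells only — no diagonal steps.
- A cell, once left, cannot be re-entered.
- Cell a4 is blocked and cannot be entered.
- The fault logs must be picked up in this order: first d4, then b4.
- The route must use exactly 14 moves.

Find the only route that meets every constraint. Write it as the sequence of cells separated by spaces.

The waypoints must appear in the order d4, b4, with no cell reused.
Route from a1: 3× right (reaching d1), 3× down (reaching d4), 2× left (reaching b4), up to b3, left to a3, up to a2, 2× right (reaching c2), down to c3 — 14 moves in all.
Check: order respected (1 at step 6, 2 at step 8); 14 moves as required.

a1 b1 c1 d1 d2 d3 d4 c4 b4 b3 a3 a2 b2 c2 c3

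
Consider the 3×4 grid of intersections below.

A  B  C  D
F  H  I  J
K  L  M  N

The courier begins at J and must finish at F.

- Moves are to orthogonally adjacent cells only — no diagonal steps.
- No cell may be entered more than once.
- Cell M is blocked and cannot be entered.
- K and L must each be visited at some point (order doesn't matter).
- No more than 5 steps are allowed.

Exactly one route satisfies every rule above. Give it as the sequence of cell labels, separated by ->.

J -> I -> H -> L -> K -> F

Any route must reach K and L and still end at F within 5 moves, so the order of the required stops is forced.
Route from J: 2× left (reaching H), down to L, left to K, up to F — 5 moves in all.
Check: all required cells visited; 5 ≤ 5 moves.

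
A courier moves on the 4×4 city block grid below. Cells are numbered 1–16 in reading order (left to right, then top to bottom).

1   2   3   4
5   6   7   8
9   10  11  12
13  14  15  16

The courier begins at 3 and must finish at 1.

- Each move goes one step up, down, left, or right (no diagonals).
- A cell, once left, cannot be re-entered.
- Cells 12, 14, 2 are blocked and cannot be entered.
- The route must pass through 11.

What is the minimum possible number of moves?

Any route passes through 11 somewhere between 3 and 1. Summing Manhattan distances along the two legs (3 → 11 → 1) gives a lower bound of 2 + 4 = 6 moves.
A route of 6 moves achieves this: 3 → 7 → 11 → 10 → 6 → 5 → 1.
Since 6 matches the lower bound, it is optimal.

6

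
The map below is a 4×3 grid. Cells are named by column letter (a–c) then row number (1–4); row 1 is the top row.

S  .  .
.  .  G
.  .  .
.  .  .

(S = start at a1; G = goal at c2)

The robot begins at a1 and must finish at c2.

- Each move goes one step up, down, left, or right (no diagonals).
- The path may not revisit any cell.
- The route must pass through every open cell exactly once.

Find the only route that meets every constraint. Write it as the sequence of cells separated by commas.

a1, a2, a3, a4, b4, c4, c3, b3, b2, b1, c1, c2

Need to visit all 12 open cells exactly once, starting at a1 and ending at c2.
Route from a1: 3× down (reaching a4), 2× right (reaching c4), up to c3, left to b3, 2× up (reaching b1), right to c1, down to c2 — 11 moves in all.
Check: all 12 open cells covered.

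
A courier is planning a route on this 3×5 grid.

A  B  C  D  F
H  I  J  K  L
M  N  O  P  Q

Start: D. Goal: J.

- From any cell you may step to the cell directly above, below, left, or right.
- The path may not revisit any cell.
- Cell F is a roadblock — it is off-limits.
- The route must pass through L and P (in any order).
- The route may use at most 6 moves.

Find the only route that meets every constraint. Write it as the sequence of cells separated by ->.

Any route must reach L and P and still end at J within 6 moves, so the order of the required stops is forced.
Route from D: down to K, right to L, down to Q, 2× left (reaching O), up to J — 6 moves in all.
Check: all required cells visited; 6 ≤ 6 moves.

D -> K -> L -> Q -> P -> O -> J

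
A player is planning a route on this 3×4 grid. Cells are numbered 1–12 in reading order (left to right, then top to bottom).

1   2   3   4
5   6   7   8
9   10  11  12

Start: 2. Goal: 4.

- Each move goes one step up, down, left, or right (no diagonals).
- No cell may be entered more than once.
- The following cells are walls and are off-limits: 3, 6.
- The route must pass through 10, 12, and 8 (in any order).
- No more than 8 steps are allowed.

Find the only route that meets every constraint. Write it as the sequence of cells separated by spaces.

The 8-move cap with required stops at 10, 12, 8 leaves no slack for detours.
Route from 2: left 1 to 1, down 2 to 9, right 3 to 12, up 2 to 4 — 8 moves in all.
Check: all required cells visited; 8 ≤ 8 moves.

2 1 5 9 10 11 12 8 4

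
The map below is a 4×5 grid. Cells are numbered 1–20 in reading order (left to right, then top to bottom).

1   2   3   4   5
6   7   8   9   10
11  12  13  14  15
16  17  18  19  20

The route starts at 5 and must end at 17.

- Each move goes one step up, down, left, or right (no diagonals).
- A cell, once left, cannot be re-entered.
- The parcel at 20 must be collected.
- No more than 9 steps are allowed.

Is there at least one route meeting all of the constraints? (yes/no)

yes

One route that works: 5 → 10 → 15 → 20 → 19 → 18 → 17.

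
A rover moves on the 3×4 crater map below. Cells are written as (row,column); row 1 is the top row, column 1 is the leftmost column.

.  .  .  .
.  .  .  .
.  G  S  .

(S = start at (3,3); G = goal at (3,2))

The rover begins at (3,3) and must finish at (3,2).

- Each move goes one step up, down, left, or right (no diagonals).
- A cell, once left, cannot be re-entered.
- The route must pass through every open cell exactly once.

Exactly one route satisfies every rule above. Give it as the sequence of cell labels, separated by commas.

Need to visit all 12 open cells exactly once, starting at (3,3) and ending at (3,2).
Route from (3,3): right to (3,4), 2× up (reaching (1,4)), left to (1,3), down to (2,3), left to (2,2), up to (1,2), left to (1,1), 2× down (reaching (3,1)), right to (3,2) — 11 moves in all.
Check: all 12 open cells covered.

(3,3), (3,4), (2,4), (1,4), (1,3), (2,3), (2,2), (1,2), (1,1), (2,1), (3,1), (3,2)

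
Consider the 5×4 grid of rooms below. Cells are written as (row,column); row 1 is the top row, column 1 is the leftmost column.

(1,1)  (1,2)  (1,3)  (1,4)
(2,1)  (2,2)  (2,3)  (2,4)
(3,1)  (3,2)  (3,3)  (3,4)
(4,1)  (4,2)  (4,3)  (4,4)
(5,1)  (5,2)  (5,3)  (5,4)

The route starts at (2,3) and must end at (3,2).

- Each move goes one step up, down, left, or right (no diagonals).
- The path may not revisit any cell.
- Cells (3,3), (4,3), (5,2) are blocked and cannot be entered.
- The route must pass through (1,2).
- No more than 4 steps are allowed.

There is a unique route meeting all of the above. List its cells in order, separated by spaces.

Any route must reach (1,2) and still end at (3,2) within 4 moves, so the order of the required stops is forced.
Route from (2,3): up 1 to (1,3), left 1 to (1,2), down 2 to (3,2) — 4 moves in all.
Check: all required cells visited; 4 ≤ 4 moves.

(2,3) (1,3) (1,2) (2,2) (3,2)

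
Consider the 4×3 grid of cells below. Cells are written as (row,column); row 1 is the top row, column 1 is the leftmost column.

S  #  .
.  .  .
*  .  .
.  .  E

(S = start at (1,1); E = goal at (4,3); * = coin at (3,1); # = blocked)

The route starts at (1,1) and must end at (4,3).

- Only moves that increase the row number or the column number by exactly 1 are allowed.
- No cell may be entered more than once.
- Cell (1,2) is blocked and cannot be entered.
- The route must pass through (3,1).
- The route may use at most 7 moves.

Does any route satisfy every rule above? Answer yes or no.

yes

One route that works: (1,1) → (2,1) → (3,1) → (4,1) → (4,2) → (4,3).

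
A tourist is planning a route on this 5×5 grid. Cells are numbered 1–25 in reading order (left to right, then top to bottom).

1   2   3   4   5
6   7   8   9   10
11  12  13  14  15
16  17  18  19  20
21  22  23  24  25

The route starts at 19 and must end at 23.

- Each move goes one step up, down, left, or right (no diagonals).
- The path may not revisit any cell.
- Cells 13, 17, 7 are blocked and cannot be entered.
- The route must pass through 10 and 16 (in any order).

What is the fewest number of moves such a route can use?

Any route passes through 10 and 16 in some order between 19 and 23. Summing Manhattan distances along each leg and taking the cheapest ordering (19 → 10 → 16 → 23) gives a lower bound of 3 + 6 + 3 = 12 moves.
That bound ignores the blocked cells. Measuring each leg by the fewest moves that actually steer around them (19→10: 3; 10→16: 8; 16→23: 3) raises the lower bound to 14.
A route of 14 moves exists: 19 → 14 → 9 → 10 → 5 → 4 → 3 → 2 → 1 → 6 → 11 → 16 → 21 → 22 → 23.
Since 14 matches that lower bound, it is optimal.

14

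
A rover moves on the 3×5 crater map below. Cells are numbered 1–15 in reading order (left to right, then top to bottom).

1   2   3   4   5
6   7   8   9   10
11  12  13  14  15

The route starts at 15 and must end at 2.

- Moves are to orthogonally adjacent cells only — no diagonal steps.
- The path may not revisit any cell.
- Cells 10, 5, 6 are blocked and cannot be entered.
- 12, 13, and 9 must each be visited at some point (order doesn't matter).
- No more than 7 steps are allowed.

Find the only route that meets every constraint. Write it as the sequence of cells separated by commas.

15, 14, 9, 8, 13, 12, 7, 2

The budget equals the shortest possible length, so every move has to be on a shortest route through the required cells.
Route from 15: left 1 to 14, up 1 to 9, left 1 to 8, down 1 to 13, left 1 to 12, up 2 to 2 — 7 moves in all.
Check: all required cells visited; 7 ≤ 7 moves.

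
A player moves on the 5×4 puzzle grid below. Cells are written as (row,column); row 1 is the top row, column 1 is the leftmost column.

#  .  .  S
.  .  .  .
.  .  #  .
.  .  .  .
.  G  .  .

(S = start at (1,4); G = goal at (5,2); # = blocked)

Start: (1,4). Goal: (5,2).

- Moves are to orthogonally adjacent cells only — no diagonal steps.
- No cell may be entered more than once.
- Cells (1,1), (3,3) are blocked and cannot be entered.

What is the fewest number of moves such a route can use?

6

The Manhattan distance from (1,4) to (5,2) is |1−5| + |4−2| = 6, so at least 6 moves are needed.
A route of 6 moves achieves this: (1,4) → (2,4) → (3,4) → (4,4) → (5,4) → (5,3) → (5,2).
Since 6 matches the lower bound, it is optimal.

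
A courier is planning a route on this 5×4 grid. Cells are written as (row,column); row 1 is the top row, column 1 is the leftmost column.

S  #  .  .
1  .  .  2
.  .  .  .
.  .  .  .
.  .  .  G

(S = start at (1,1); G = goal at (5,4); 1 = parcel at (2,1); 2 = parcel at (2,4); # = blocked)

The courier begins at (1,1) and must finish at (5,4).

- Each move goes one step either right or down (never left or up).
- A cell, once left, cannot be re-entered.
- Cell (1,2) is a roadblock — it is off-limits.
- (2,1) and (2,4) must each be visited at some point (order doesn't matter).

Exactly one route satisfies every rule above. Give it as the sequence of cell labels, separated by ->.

(1,1) -> (2,1) -> (2,2) -> (2,3) -> (2,4) -> (3,4) -> (4,4) -> (5,4)

Moves only go right or down, so the column and row indices never decrease.
Route from (1,1): down 1 to (2,1), right 3 to (2,4), down 3 to (5,4) — 7 moves in all.
Check: all required cells visited.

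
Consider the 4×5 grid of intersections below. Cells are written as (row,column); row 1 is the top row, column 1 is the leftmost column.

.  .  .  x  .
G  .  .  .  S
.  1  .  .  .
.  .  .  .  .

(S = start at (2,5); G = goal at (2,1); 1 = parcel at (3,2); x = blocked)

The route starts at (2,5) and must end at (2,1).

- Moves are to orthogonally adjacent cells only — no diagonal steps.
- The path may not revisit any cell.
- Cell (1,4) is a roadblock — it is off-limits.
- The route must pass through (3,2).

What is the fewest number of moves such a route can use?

6

Any route passes through (3,2) somewhere between (2,5) and (2,1). Summing Manhattan distances along the two legs ((2,5) → (3,2) → (2,1)) gives a lower bound of 4 + 2 = 6 moves.
A route of 6 moves achieves this: (2,5) → (3,5) → (3,4) → (3,3) → (3,2) → (2,2) → (2,1).
Since 6 matches the lower bound, it is optimal.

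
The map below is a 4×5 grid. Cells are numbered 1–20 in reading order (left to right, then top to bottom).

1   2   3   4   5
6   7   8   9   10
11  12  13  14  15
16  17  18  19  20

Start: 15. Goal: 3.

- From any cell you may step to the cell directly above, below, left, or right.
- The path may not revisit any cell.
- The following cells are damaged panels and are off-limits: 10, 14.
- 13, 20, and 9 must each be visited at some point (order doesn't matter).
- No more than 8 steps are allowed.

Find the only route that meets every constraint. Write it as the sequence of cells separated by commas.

15, 20, 19, 18, 13, 8, 9, 4, 3

The 8-move cap with required stops at 13, 20, 9 leaves no slack for detours.
Route from 15: down 1 to 20, left 2 to 18, up 2 to 8, right 1 to 9, up 1 to 4, left 1 to 3 — 8 moves in all.
Check: all required cells visited; 8 ≤ 8 moves.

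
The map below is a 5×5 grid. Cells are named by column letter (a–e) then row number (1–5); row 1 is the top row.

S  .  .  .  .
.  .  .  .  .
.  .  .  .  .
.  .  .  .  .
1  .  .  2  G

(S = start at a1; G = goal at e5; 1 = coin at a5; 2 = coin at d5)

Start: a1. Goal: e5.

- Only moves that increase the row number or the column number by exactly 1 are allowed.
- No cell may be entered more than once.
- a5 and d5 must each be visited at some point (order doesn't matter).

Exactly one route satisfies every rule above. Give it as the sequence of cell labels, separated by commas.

Moves only go right or down, so the column and row indices never decrease.
Route from a1: 4× down (reaching a5), 4× right (reaching e5) — 8 moves in all.
Check: all required cells visited.

a1, a2, a3, a4, a5, b5, c5, d5, e5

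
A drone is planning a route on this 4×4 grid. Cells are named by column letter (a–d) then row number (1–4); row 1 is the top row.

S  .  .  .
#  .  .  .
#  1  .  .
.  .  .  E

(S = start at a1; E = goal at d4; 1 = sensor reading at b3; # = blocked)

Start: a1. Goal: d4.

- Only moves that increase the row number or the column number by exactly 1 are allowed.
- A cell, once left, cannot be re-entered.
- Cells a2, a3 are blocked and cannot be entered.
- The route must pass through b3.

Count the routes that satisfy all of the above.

A right/down-only route from a1 to d4 makes exactly 3 down-moves and 3 right-moves in some order.
With no other constraints that would be C(6,3) = 20 routes.
Split at b3 and multiply the segment counts (each segment already excludes blocked cells): a1→b3: 1; b3→d4: 3; product = 3.
That gives 3 routes.

3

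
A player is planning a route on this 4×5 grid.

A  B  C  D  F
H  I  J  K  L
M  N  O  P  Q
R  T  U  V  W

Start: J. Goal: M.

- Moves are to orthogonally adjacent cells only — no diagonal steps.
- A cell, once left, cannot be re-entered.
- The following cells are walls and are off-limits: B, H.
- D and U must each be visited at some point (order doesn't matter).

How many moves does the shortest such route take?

9

Any route passes through D and U in some order between J and M. Summing Manhattan distances along each leg and taking the cheapest ordering (J → D → U → M) gives a lower bound of 2 + 4 + 3 = 9 moves.
A route of 9 moves achieves this: J → C → D → K → P → V → U → O → N → M.
Since 9 matches the lower bound, it is optimal.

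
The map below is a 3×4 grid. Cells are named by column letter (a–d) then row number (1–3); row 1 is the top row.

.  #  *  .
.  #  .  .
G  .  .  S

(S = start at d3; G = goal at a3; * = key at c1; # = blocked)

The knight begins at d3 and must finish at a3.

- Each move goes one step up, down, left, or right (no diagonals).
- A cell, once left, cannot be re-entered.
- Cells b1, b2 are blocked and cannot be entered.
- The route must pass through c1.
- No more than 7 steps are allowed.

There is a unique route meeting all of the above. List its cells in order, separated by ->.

d3 -> d2 -> d1 -> c1 -> c2 -> c3 -> b3 -> a3

The budget equals the shortest possible length, so every move has to be on a shortest route through the required cells.
Route from d3: 2× up (reaching d1), left to c1, 2× down (reaching c3), 2× left (reaching a3) — 7 moves in all.
Check: all required cells visited; 7 ≤ 7 moves.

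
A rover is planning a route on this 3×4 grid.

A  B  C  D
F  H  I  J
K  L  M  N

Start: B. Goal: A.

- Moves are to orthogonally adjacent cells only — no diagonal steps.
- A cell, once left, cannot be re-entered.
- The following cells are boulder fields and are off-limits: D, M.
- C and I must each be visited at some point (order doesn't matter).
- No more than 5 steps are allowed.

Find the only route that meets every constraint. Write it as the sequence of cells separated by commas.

The 5-move cap with required stops at C, I leaves no slack for detours.
Route from B: right to C, down to I, 2× left (reaching F), up to A — 5 moves in all.
Check: all required cells visited; 5 ≤ 5 moves.

B, C, I, H, F, A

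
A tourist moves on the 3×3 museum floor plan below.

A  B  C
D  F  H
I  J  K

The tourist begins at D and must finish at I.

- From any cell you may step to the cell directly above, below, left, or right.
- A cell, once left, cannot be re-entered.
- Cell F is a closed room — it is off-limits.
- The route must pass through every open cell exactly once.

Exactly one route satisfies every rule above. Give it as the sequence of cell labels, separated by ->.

Need to visit all 8 open cells exactly once, starting at D and ending at I.
Cell C has only two open neighbours (H and B), so the path must pass straight through it: one of those is the cell it's entered from and the other is where it exits.
Route from D: up 1 to A, right 2 to C, down 2 to K, left 2 to I — 7 moves in all.
Check: all 8 open cells covered.

D -> A -> B -> C -> H -> K -> J -> I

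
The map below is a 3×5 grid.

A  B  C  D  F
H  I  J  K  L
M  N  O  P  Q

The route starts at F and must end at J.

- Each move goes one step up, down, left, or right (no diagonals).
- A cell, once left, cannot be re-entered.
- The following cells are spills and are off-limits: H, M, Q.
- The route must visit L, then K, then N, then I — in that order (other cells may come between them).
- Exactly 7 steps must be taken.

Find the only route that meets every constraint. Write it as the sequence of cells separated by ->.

The waypoints must appear in the order L, K, N, I, with no cell reused.
Route from F: down to L, left to K, down to P, 2× left (reaching N), up to I, right to J — 7 moves in all.
Check: order respected (L at step 1, K at step 2, N at step 5, I at step 6); 7 moves as required.

F -> L -> K -> P -> O -> N -> I -> J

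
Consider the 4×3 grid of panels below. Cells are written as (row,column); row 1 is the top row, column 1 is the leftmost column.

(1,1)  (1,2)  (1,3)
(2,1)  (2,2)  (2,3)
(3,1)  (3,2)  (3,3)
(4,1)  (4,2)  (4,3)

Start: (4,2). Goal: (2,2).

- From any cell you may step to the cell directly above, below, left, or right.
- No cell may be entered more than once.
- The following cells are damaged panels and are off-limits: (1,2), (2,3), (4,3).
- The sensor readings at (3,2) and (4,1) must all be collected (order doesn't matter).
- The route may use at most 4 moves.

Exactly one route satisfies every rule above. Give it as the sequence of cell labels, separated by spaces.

Any route must reach (3,2) and (4,1) and still end at (2,2) within 4 moves, so the order of the required stops is forced.
Route from (4,2): left 1 to (4,1), up 1 to (3,1), right 1 to (3,2), up 1 to (2,2) — 4 moves in all.
Check: all required cells visited; 4 ≤ 4 moves.

(4,2) (4,1) (3,1) (3,2) (2,2)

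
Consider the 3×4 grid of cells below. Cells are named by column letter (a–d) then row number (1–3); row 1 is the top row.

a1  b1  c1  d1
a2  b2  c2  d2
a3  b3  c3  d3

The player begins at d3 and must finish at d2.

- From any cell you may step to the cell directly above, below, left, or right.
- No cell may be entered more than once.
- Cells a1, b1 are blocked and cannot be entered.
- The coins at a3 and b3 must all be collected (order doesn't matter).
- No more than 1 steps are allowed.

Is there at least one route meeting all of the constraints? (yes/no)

no

Even ignoring the no-revisit rule, getting from d3 to d2, taking the cheapest ordering d3 → a3 → b3 → d2 needs at least 3 + 1 + 3 = 7 moves (Manhattan distance per leg), which exceeds the 1-move limit.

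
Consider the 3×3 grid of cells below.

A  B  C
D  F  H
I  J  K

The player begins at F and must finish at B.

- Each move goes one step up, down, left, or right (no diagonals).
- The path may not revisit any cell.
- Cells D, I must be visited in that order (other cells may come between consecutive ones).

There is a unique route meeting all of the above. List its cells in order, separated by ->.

The waypoints must appear in the order D, I, with no cell reused.
Route from F: left 1 to D, down 1 to I, right 2 to K, up 2 to C, left 1 to B — 7 moves in all.
Check: order respected (D at step 1, I at step 2).

F -> D -> I -> J -> K -> H -> C -> B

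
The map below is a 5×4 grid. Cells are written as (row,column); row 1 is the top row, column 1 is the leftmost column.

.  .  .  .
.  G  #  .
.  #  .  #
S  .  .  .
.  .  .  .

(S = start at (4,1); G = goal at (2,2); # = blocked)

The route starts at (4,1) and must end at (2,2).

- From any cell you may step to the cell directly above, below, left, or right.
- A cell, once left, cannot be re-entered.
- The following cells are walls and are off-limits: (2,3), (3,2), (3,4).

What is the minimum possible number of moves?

The Manhattan distance from (4,1) to (2,2) is |4−2| + |1−2| = 3, so at least 3 moves are needed.
A route of 3 moves achieves this: (4,1) → (3,1) → (2,1) → (2,2).
Since 3 matches the lower bound, it is optimal.

3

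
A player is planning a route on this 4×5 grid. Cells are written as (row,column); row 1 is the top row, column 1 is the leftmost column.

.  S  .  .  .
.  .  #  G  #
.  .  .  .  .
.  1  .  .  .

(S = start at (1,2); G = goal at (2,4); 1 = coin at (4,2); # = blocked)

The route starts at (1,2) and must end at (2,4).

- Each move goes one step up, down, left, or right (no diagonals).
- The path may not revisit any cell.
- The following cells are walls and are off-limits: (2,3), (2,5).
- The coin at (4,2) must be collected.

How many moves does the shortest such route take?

7

Any route passes through (4,2) somewhere between (1,2) and (2,4). Summing Manhattan distances along the two legs ((1,2) → (4,2) → (2,4)) gives a lower bound of 3 + 4 = 7 moves.
A route of 7 moves achieves this: (1,2) → (2,2) → (3,2) → (4,2) → (4,3) → (3,3) → (3,4) → (2,4).
Since 7 matches the lower bound, it is optimal.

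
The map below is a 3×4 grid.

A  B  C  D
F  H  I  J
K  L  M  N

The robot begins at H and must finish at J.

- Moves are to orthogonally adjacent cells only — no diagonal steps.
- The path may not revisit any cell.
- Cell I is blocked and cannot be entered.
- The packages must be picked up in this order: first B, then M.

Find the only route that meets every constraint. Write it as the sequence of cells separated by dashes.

H - B - A - F - K - L - M - N - J

The waypoints must appear in the order B, M, with no cell reused.
Route from H: up to B, left to A, 2× down (reaching K), 3× right (reaching N), up to J — 8 moves in all.
Check: order respected (B at step 1, M at step 6).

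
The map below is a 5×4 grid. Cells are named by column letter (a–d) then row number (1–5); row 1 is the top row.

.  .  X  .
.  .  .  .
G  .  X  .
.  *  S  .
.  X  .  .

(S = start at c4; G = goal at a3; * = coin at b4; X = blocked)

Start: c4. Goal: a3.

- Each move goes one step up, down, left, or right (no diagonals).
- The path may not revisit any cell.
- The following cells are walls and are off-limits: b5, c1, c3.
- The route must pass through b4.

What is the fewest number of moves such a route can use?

3

Any route passes through b4 somewhere between c4 and a3. Summing Manhattan distances along the two legs (c4 → b4 → a3) gives a lower bound of 1 + 2 = 3 moves.
A route of 3 moves achieves this: c4 → b4 → b3 → a3.
Since 3 matches the lower bound, it is optimal.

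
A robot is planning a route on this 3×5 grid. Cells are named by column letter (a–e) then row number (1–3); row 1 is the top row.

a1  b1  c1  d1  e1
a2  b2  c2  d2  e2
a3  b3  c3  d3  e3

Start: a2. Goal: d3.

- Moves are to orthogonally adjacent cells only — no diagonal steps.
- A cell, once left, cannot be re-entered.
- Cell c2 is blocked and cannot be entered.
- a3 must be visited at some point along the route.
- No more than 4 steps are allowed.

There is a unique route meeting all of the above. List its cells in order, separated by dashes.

a2 - a3 - b3 - c3 - d3

The budget equals the shortest possible length, so every move has to be on a shortest route through the required cells.
Route from a2: down 1 to a3, right 3 to d3 — 4 moves in all.
Check: all required cells visited; 4 ≤ 4 moves.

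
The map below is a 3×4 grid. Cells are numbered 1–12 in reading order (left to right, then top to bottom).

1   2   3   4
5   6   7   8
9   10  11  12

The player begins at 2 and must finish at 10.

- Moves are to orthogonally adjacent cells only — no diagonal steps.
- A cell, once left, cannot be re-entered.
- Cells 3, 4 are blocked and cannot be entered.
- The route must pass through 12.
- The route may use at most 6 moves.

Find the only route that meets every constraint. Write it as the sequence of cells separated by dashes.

The budget equals the shortest possible length, so every move has to be on a shortest route through the required cells.
Route from 2: down 1 to 6, right 2 to 8, down 1 to 12, left 2 to 10 — 6 moves in all.
Check: all required cells visited; 6 ≤ 6 moves.

2 - 6 - 7 - 8 - 12 - 11 - 10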